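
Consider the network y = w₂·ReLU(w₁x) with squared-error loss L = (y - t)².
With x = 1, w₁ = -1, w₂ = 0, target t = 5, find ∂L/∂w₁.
∂L/∂w₁ = 0

Forward pass:
z = w₁x = -1×1 = -1
h = ReLU(-1) = 0
y = w₂h = 0×0 = 0

Backward pass:
∂L/∂y = 2(y - t) = 2(0 - 5) = -10
∂y/∂h = w₂ = 0
∂h/∂z = 0 (ReLU derivative)
∂z/∂w₁ = x = 1

∂L/∂w₁ = -10 × 0 × 0 × 1 = 0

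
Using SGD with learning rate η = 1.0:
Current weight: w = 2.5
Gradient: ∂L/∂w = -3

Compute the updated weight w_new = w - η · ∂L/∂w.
w_new = 5.5

w_new = w - η·∂L/∂w = 2.5 - 1.0×(-3) = 2.5 - (-3) = 5.5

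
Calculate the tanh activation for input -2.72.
-0.9914

tanh(-2.72) = (e^(-2.72) - e^(2.72))/(e^(-2.72) + e^(2.72)) = -0.9914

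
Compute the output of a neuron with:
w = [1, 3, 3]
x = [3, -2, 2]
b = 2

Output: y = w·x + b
y = 5

y = (1)(3) + (3)(-2) + (3)(2) + 2 = 5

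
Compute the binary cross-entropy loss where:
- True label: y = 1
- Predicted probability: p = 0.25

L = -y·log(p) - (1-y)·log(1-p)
L = 1.386

L = -1·log(0.25) - 0·log(0.75) = -log(0.25) = 1.386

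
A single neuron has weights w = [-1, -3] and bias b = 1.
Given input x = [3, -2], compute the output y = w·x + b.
y = 4

y = (-1)(3) + (-3)(-2) + 1 = 4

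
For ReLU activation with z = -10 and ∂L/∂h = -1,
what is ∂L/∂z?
∂L/∂z = 0

h = ReLU(-10) = 0
Since z < 0: ∂h/∂z = 0
∂L/∂z = ∂L/∂h · ∂h/∂z = -1 × 0 = 0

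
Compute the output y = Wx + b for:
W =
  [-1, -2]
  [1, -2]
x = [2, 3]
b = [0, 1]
y = [-8, -3]

Wx = [-1×2 + -2×3, 1×2 + -2×3]
   = [-8, -4]
y = Wx + b = [-8 + 0, -4 + 1] = [-8, -3]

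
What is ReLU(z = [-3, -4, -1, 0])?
h = [0, 0, 0, 0]

ReLU applied element-wise: max(0,-3)=0, max(0,-4)=0, max(0,-1)=0, max(0,0)=0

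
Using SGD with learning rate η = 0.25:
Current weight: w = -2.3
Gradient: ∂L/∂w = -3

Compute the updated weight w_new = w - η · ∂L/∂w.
w_new = -1.55

w_new = w - η·∂L/∂w = -2.3 - 0.25×(-3) = -2.3 - (-0.75) = -1.55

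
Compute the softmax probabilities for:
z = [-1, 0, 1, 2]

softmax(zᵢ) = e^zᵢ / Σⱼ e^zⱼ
p = [0.0321, 0.0871, 0.2369, 0.6439]

exp(z) = [0.3679, 1, 2.718, 7.389]
Sum = 11.48
p = [0.0321, 0.0871, 0.2369, 0.6439]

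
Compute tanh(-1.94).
-0.9595

tanh(-1.94) = (e^(-1.94) - e^(1.94))/(e^(-1.94) + e^(1.94)) = -0.9595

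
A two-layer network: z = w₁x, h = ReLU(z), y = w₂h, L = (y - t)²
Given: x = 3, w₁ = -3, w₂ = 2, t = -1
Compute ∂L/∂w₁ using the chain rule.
∂L/∂w₁ = 0

Forward pass:
z = w₁x = -3×3 = -9
h = ReLU(-9) = 0
y = w₂h = 2×0 = 0

Backward pass:
∂L/∂y = 2(y - t) = 2(0 - -1) = 2
∂y/∂h = w₂ = 2
∂h/∂z = 0 (ReLU derivative)
∂z/∂w₁ = x = 3

∂L/∂w₁ = 2 × 2 × 0 × 3 = 0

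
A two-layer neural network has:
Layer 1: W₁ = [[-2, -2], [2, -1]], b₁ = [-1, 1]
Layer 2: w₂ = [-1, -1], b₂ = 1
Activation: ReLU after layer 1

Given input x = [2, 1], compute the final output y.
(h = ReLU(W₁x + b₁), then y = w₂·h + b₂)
y = -3

Layer 1 pre-activation: z₁ = [-7, 4]
After ReLU: h = [0, 4]
Layer 2 output: y = -1×0 + -1×4 + 1 = -3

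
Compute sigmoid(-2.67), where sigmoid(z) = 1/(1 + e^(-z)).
0.06477

sigmoid(-2.67) = 1/(1 + e^(2.67)) = 1/(1 + 14.44) = 0.06477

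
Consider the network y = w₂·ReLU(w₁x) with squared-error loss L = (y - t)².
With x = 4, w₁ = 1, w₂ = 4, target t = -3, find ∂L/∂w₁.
∂L/∂w₁ = 608

Forward pass:
z = w₁x = 1×4 = 4
h = ReLU(4) = 4
y = w₂h = 4×4 = 16

Backward pass:
∂L/∂y = 2(y - t) = 2(16 - -3) = 38
∂y/∂h = w₂ = 4
∂h/∂z = 1 (ReLU derivative)
∂z/∂w₁ = x = 4

∂L/∂w₁ = 38 × 4 × 1 × 4 = 608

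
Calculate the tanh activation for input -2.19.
-0.9753

tanh(-2.19) = (e^(-2.19) - e^(2.19))/(e^(-2.19) + e^(2.19)) = -0.9753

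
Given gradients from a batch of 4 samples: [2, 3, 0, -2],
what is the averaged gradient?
Average gradient = 0.75

Average = (1/4)(2 + 3 + 0 + -2) = 3/4 = 0.75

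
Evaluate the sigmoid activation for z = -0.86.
0.2973

sigmoid(-0.86) = 1/(1 + e^(0.86)) = 1/(1 + 2.363) = 0.2973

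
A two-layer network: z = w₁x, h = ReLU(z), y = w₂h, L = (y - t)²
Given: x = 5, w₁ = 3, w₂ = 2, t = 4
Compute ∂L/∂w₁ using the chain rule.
∂L/∂w₁ = 520

Forward pass:
z = w₁x = 3×5 = 15
h = ReLU(15) = 15
y = w₂h = 2×15 = 30

Backward pass:
∂L/∂y = 2(y - t) = 2(30 - 4) = 52
∂y/∂h = w₂ = 2
∂h/∂z = 1 (ReLU derivative)
∂z/∂w₁ = x = 5

∂L/∂w₁ = 52 × 2 × 1 × 5 = 520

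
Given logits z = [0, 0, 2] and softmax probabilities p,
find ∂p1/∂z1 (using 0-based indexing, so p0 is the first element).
∂p1/∂z1 = 0.09516

p = softmax(z) = [0.1065, 0.1065, 0.787]
p1 = 0.1065

∂p1/∂z1 = p1(1 - p1) = 0.1065 × (1 - 0.1065) = 0.09516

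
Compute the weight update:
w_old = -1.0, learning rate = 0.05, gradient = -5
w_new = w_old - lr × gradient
w_new = -0.75

w_new = w - η·∂L/∂w = -1.0 - 0.05×(-5) = -1.0 - (-0.25) = -0.75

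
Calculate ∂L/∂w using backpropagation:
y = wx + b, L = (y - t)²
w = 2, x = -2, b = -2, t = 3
∂L/∂w = 36

y = wx + b = (2)(-2) + -2 = -6
∂L/∂y = 2(y - t) = 2(-6 - 3) = -18
∂y/∂w = x = -2
∂L/∂w = ∂L/∂y · ∂y/∂w = -18 × -2 = 36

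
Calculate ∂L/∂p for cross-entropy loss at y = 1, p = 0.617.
∂L/∂p = -1.621

∂L/∂p = -y/p + (1-y)/(1-p) = -1/0.617 + 0 = -1.621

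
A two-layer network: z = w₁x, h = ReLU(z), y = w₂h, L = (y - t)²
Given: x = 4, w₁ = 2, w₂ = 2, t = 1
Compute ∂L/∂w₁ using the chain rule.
∂L/∂w₁ = 240

Forward pass:
z = w₁x = 2×4 = 8
h = ReLU(8) = 8
y = w₂h = 2×8 = 16

Backward pass:
∂L/∂y = 2(y - t) = 2(16 - 1) = 30
∂y/∂h = w₂ = 2
∂h/∂z = 1 (ReLU derivative)
∂z/∂w₁ = x = 4

∂L/∂w₁ = 30 × 2 × 1 × 4 = 240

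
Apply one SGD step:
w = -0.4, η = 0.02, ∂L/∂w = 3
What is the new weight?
w_new = -0.46

w_new = w - η·∂L/∂w = -0.4 - 0.02×(3) = -0.4 - (0.06) = -0.46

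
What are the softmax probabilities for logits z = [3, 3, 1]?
p = [0.4683, 0.4683, 0.0634]

exp(z) = [20.09, 20.09, 2.718]
Sum = 42.89
p = [0.4683, 0.4683, 0.0634]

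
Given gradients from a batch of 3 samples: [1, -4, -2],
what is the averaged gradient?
Average gradient = -1.667

Average = (1/3)(1 + -4 + -2) = -5/3 = -1.667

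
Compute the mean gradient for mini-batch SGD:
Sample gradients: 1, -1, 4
Average gradient = 1.333

Average = (1/3)(1 + -1 + 4) = 4/3 = 1.333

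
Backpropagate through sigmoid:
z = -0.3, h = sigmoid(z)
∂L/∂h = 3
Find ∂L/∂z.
∂L/∂z = 0.7334

σ(-0.3) = 0.4256
σ'(-0.3) = σ(-0.3)(1 - σ(-0.3)) = 0.4256 × 0.5744 = 0.2445
∂L/∂z = ∂L/∂h · σ'(z) = 3 × 0.2445 = 0.7334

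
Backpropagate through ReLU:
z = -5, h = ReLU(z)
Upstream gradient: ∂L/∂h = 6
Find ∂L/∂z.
∂L/∂z = 0

h = ReLU(-5) = 0
Since z < 0: ∂h/∂z = 0
∂L/∂z = ∂L/∂h · ∂h/∂z = 6 × 0 = 0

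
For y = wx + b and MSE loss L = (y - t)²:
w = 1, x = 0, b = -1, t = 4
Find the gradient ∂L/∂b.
∂L/∂b = -10

y = wx + b = (1)(0) + -1 = -1
∂L/∂y = 2(y - t) = 2(-1 - 4) = -10
∂y/∂b = 1
∂L/∂b = ∂L/∂y · ∂y/∂b = -10 × 1 = -10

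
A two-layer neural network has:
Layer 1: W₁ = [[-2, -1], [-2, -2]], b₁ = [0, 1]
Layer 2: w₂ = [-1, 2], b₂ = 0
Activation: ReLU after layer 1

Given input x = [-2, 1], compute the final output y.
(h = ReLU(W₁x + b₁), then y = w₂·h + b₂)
y = 3

Layer 1 pre-activation: z₁ = [3, 3]
After ReLU: h = [3, 3]
Layer 2 output: y = -1×3 + 2×3 + 0 = 3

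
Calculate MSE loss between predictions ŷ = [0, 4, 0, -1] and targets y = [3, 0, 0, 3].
MSE = 10.25

MSE = (1/4)((0-3)² + (4-0)² + (0-0)² + (-1-3)²) = (1/4)(9 + 16 + 0 + 16) = 10.25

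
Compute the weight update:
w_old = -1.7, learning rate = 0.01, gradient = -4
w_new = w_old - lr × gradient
w_new = -1.66

w_new = w - η·∂L/∂w = -1.7 - 0.01×(-4) = -1.7 - (-0.04) = -1.66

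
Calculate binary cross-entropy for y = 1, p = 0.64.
L = 0.4463

L = -1·log(0.64) - 0·log(0.36) = -log(0.64) = 0.4463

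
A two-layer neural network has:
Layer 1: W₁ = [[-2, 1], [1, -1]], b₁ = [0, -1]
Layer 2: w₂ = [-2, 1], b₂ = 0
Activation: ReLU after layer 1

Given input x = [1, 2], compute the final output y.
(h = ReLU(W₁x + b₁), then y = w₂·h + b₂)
y = 0

Layer 1 pre-activation: z₁ = [0, -2]
After ReLU: h = [0, 0]
Layer 2 output: y = -2×0 + 1×0 + 0 = 0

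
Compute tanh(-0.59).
-0.5299

tanh(-0.59) = (e^(-0.59) - e^(0.59))/(e^(-0.59) + e^(0.59)) = -0.5299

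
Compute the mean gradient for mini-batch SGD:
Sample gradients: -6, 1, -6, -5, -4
Average gradient = -4

Average = (1/5)(-6 + 1 + -6 + -5 + -4) = -20/5 = -4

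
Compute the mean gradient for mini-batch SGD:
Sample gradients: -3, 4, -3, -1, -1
Average gradient = -0.8

Average = (1/5)(-3 + 4 + -3 + -1 + -1) = -4/5 = -0.8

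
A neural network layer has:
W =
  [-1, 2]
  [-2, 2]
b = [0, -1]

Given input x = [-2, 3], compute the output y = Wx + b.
y = [8, 9]

Wx = [-1×-2 + 2×3, -2×-2 + 2×3]
   = [8, 10]
y = Wx + b = [8 + 0, 10 + -1] = [8, 9]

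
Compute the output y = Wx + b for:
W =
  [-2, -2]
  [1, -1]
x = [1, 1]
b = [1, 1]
y = [-3, 1]

Wx = [-2×1 + -2×1, 1×1 + -1×1]
   = [-4, 0]
y = Wx + b = [-4 + 1, 0 + 1] = [-3, 1]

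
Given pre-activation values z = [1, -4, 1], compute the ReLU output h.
h = [1, 0, 1]

ReLU applied element-wise: max(0,1)=1, max(0,-4)=0, max(0,1)=1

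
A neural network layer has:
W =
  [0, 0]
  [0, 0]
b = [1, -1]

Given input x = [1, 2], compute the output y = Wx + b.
y = [1, -1]

Wx = [0×1 + 0×2, 0×1 + 0×2]
   = [0, 0]
y = Wx + b = [0 + 1, 0 + -1] = [1, -1]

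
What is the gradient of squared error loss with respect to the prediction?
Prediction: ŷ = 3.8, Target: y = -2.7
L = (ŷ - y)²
∂L/∂ŷ = 13.0

∂L/∂ŷ = 2(ŷ - y) = 2(3.8 - -2.7) = 2(6.5) = 13.0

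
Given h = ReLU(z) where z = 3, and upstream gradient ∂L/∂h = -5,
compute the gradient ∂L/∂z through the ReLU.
∂L/∂z = -5

h = ReLU(3) = 3
Since z > 0: ∂h/∂z = 1
∂L/∂z = ∂L/∂h · ∂h/∂z = -5 × 1 = -5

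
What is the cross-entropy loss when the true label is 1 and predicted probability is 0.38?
L = 0.9676

L = -1·log(0.38) - 0·log(0.62) = -log(0.38) = 0.9676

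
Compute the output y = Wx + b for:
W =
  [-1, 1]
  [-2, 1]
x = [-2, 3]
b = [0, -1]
y = [5, 6]

Wx = [-1×-2 + 1×3, -2×-2 + 1×3]
   = [5, 7]
y = Wx + b = [5 + 0, 7 + -1] = [5, 6]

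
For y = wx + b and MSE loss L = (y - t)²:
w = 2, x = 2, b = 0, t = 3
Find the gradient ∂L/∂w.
∂L/∂w = 4

y = wx + b = (2)(2) + 0 = 4
∂L/∂y = 2(y - t) = 2(4 - 3) = 2
∂y/∂w = x = 2
∂L/∂w = ∂L/∂y · ∂y/∂w = 2 × 2 = 4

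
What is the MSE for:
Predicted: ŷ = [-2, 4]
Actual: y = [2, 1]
MSE = 12.5

MSE = (1/2)((-2-2)² + (4-1)²) = (1/2)(16 + 9) = 12.5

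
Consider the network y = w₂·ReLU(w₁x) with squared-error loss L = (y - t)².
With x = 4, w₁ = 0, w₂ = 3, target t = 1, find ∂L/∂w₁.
∂L/∂w₁ = 0

Forward pass:
z = w₁x = 0×4 = 0
h = ReLU(0) = 0
y = w₂h = 3×0 = 0

Backward pass:
∂L/∂y = 2(y - t) = 2(0 - 1) = -2
∂y/∂h = w₂ = 3
∂h/∂z = 0 (ReLU derivative)
∂z/∂w₁ = x = 4

∂L/∂w₁ = -2 × 3 × 0 × 4 = 0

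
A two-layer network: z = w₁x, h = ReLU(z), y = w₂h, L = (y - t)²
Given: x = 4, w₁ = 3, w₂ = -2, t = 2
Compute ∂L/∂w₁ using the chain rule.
∂L/∂w₁ = 416

Forward pass:
z = w₁x = 3×4 = 12
h = ReLU(12) = 12
y = w₂h = -2×12 = -24

Backward pass:
∂L/∂y = 2(y - t) = 2(-24 - 2) = -52
∂y/∂h = w₂ = -2
∂h/∂z = 1 (ReLU derivative)
∂z/∂w₁ = x = 4

∂L/∂w₁ = -52 × -2 × 1 × 4 = 416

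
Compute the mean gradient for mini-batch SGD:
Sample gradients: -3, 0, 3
Average gradient = 0

Average = (1/3)(-3 + 0 + 3) = 0/3 = 0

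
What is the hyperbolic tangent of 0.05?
0.04996

tanh(0.05) = (e^(0.05) - e^(-0.05))/(e^(0.05) + e^(-0.05)) = 0.04996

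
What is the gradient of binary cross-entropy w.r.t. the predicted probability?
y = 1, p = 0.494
∂L/∂p = -2.024

∂L/∂p = -y/p + (1-y)/(1-p) = -1/0.494 + 0 = -2.024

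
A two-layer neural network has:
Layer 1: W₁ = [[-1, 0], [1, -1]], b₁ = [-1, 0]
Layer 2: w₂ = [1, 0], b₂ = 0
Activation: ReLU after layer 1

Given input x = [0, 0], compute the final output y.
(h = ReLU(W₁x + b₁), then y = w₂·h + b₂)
y = 0

Layer 1 pre-activation: z₁ = [-1, 0]
After ReLU: h = [0, 0]
Layer 2 output: y = 1×0 + 0×0 + 0 = 0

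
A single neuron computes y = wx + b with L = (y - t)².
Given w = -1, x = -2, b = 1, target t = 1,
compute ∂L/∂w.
∂L/∂w = -8

y = wx + b = (-1)(-2) + 1 = 3
∂L/∂y = 2(y - t) = 2(3 - 1) = 4
∂y/∂w = x = -2
∂L/∂w = ∂L/∂y · ∂y/∂w = 4 × -2 = -8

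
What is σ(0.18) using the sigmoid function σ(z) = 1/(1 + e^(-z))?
0.5449

sigmoid(0.18) = 1/(1 + e^(-0.18)) = 1/(1 + 0.8353) = 0.5449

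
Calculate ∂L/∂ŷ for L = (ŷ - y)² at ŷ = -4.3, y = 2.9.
∂L/∂ŷ = -14.4

∂L/∂ŷ = 2(ŷ - y) = 2(-4.3 - 2.9) = 2(-7.2) = -14.4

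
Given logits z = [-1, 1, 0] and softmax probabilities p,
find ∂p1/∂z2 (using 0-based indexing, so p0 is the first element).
∂p1/∂z2 = -0.1628

p = softmax(z) = [0.09003, 0.6652, 0.2447]
p1 = 0.6652, p2 = 0.2447

∂p1/∂z2 = -p1 × p2 = -0.6652 × 0.2447 = -0.1628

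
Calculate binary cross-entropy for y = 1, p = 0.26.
L = 1.347

L = -1·log(0.26) - 0·log(0.74) = -log(0.26) = 1.347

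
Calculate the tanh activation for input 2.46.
0.9855

tanh(2.46) = (e^(2.46) - e^(-2.46))/(e^(2.46) + e^(-2.46)) = 0.9855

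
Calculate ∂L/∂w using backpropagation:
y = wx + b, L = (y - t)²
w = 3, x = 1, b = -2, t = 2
∂L/∂w = -2

y = wx + b = (3)(1) + -2 = 1
∂L/∂y = 2(y - t) = 2(1 - 2) = -2
∂y/∂w = x = 1
∂L/∂w = ∂L/∂y · ∂y/∂w = -2 × 1 = -2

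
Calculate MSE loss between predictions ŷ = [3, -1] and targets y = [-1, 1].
MSE = 10

MSE = (1/2)((3--1)² + (-1-1)²) = (1/2)(16 + 4) = 10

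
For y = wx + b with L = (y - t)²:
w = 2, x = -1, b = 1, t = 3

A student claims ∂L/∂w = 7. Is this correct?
Incorrect

y = (2)(-1) + 1 = -1
∂L/∂y = 2(y - t) = 2(-1 - 3) = -8
∂y/∂w = x = -1
∂L/∂w = -8 × -1 = 8

Claimed value: 7
Incorrect: The correct gradient is 8.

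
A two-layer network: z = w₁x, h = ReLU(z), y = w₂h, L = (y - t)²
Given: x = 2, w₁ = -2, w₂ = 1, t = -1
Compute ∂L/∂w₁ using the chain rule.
∂L/∂w₁ = 0

Forward pass:
z = w₁x = -2×2 = -4
h = ReLU(-4) = 0
y = w₂h = 1×0 = 0

Backward pass:
∂L/∂y = 2(y - t) = 2(0 - -1) = 2
∂y/∂h = w₂ = 1
∂h/∂z = 0 (ReLU derivative)
∂z/∂w₁ = x = 2

∂L/∂w₁ = 2 × 1 × 0 × 2 = 0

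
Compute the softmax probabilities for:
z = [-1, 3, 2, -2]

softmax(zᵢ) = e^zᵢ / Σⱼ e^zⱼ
p = [0.0131, 0.7179, 0.2641, 0.0048]

exp(z) = [0.3679, 20.09, 7.389, 0.1353]
Sum = 27.98
p = [0.0131, 0.7179, 0.2641, 0.0048]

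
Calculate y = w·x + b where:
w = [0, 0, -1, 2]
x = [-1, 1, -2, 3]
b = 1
y = 9

y = (0)(-1) + (0)(1) + (-1)(-2) + (2)(3) + 1 = 9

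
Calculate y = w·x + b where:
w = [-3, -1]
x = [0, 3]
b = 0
y = -3

y = (-3)(0) + (-1)(3) + 0 = -3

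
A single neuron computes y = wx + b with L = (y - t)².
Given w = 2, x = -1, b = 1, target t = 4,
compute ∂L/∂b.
∂L/∂b = -10

y = wx + b = (2)(-1) + 1 = -1
∂L/∂y = 2(y - t) = 2(-1 - 4) = -10
∂y/∂b = 1
∂L/∂b = ∂L/∂y · ∂y/∂b = -10 × 1 = -10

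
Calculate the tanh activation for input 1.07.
0.7895

tanh(1.07) = (e^(1.07) - e^(-1.07))/(e^(1.07) + e^(-1.07)) = 0.7895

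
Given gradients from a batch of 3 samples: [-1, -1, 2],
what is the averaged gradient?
Average gradient = 0

Average = (1/3)(-1 + -1 + 2) = 0/3 = 0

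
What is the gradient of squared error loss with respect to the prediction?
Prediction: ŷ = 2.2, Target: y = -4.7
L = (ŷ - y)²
∂L/∂ŷ = 13.8

∂L/∂ŷ = 2(ŷ - y) = 2(2.2 - -4.7) = 2(6.9) = 13.8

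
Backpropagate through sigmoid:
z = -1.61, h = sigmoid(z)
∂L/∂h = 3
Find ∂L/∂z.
∂L/∂z = 0.4165

σ(-1.61) = 0.1666
σ'(-1.61) = σ(-1.61)(1 - σ(-1.61)) = 0.1666 × 0.8334 = 0.1388
∂L/∂z = ∂L/∂h · σ'(z) = 3 × 0.1388 = 0.4165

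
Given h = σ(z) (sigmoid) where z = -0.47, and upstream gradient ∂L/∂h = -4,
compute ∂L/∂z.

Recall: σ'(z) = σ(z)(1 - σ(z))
∂L/∂z = -0.9467

σ(-0.47) = 0.3846
σ'(-0.47) = σ(-0.47)(1 - σ(-0.47)) = 0.3846 × 0.6154 = 0.2367
∂L/∂z = ∂L/∂h · σ'(z) = -4 × 0.2367 = -0.9467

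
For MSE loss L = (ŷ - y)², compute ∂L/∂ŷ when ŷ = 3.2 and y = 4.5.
∂L/∂ŷ = -2.6

∂L/∂ŷ = 2(ŷ - y) = 2(3.2 - 4.5) = 2(-1.3) = -2.6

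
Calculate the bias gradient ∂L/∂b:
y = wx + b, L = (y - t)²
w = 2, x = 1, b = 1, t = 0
∂L/∂b = 6

y = wx + b = (2)(1) + 1 = 3
∂L/∂y = 2(y - t) = 2(3 - 0) = 6
∂y/∂b = 1
∂L/∂b = ∂L/∂y · ∂y/∂b = 6 × 1 = 6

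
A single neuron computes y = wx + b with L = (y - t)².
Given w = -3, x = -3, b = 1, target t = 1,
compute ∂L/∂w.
∂L/∂w = -54

y = wx + b = (-3)(-3) + 1 = 10
∂L/∂y = 2(y - t) = 2(10 - 1) = 18
∂y/∂w = x = -3
∂L/∂w = ∂L/∂y · ∂y/∂w = 18 × -3 = -54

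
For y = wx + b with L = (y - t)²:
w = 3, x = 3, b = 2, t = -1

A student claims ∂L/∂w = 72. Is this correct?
Correct

y = (3)(3) + 2 = 11
∂L/∂y = 2(y - t) = 2(11 - -1) = 24
∂y/∂w = x = 3
∂L/∂w = 24 × 3 = 72

Claimed value: 72
Correct: The correct gradient is 72.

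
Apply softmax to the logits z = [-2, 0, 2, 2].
p = [0.0085, 0.0628, 0.4643, 0.4643]

exp(z) = [0.1353, 1, 7.389, 7.389]
Sum = 15.91
p = [0.0085, 0.0628, 0.4643, 0.4643]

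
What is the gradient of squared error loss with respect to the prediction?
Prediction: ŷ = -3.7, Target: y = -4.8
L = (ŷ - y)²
∂L/∂ŷ = 2.2

∂L/∂ŷ = 2(ŷ - y) = 2(-3.7 - -4.8) = 2(1.1) = 2.2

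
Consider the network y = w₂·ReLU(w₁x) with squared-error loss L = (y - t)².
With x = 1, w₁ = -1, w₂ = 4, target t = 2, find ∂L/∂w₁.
∂L/∂w₁ = 0

Forward pass:
z = w₁x = -1×1 = -1
h = ReLU(-1) = 0
y = w₂h = 4×0 = 0

Backward pass:
∂L/∂y = 2(y - t) = 2(0 - 2) = -4
∂y/∂h = w₂ = 4
∂h/∂z = 0 (ReLU derivative)
∂z/∂w₁ = x = 1

∂L/∂w₁ = -4 × 4 × 0 × 1 = 0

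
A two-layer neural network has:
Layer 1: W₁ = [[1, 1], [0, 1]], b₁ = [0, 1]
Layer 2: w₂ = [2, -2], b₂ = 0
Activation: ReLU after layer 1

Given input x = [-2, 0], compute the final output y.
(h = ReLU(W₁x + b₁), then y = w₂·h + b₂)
y = -2

Layer 1 pre-activation: z₁ = [-2, 1]
After ReLU: h = [0, 1]
Layer 2 output: y = 2×0 + -2×1 + 0 = -2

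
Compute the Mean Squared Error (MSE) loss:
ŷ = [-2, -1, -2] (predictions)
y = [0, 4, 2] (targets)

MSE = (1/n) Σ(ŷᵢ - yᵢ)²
MSE = 15

MSE = (1/3)((-2-0)² + (-1-4)² + (-2-2)²) = (1/3)(4 + 25 + 16) = 15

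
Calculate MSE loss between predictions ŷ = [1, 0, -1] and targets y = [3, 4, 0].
MSE = 7

MSE = (1/3)((1-3)² + (0-4)² + (-1-0)²) = (1/3)(4 + 16 + 1) = 7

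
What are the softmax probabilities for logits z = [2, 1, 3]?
p = [0.2447, 0.09, 0.6652]

exp(z) = [7.389, 2.718, 20.09]
Sum = 30.19
p = [0.2447, 0.09, 0.6652]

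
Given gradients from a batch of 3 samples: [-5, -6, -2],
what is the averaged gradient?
Average gradient = -4.333

Average = (1/3)(-5 + -6 + -2) = -13/3 = -4.333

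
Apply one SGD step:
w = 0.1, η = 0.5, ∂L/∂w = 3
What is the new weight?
w_new = -1.4

w_new = w - η·∂L/∂w = 0.1 - 0.5×(3) = 0.1 - (1.5) = -1.4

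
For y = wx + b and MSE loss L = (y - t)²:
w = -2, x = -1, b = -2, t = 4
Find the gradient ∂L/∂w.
∂L/∂w = 8

y = wx + b = (-2)(-1) + -2 = 0
∂L/∂y = 2(y - t) = 2(0 - 4) = -8
∂y/∂w = x = -1
∂L/∂w = ∂L/∂y · ∂y/∂w = -8 × -1 = 8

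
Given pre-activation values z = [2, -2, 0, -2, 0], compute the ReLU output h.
h = [2, 0, 0, 0, 0]

ReLU applied element-wise: max(0,2)=2, max(0,-2)=0, max(0,0)=0, max(0,-2)=0, max(0,0)=0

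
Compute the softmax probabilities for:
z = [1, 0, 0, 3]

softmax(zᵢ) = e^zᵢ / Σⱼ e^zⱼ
p = [0.1096, 0.0403, 0.0403, 0.8098]

exp(z) = [2.718, 1, 1, 20.09]
Sum = 24.8
p = [0.1096, 0.0403, 0.0403, 0.8098]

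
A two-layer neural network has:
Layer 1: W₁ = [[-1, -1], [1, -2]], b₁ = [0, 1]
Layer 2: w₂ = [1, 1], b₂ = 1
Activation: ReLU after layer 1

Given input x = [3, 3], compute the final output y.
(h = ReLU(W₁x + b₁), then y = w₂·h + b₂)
y = 1

Layer 1 pre-activation: z₁ = [-6, -2]
After ReLU: h = [0, 0]
Layer 2 output: y = 1×0 + 1×0 + 1 = 1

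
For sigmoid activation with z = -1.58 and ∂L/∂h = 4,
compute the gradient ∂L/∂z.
∂L/∂z = 0.5665

σ(-1.58) = 0.1708
σ'(-1.58) = σ(-1.58)(1 - σ(-1.58)) = 0.1708 × 0.8292 = 0.1416
∂L/∂z = ∂L/∂h · σ'(z) = 4 × 0.1416 = 0.5665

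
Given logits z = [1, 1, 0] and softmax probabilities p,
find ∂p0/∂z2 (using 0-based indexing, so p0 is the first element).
∂p0/∂z2 = -0.06561

p = softmax(z) = [0.4223, 0.4223, 0.1554]
p0 = 0.4223, p2 = 0.1554

∂p0/∂z2 = -p0 × p2 = -0.4223 × 0.1554 = -0.06561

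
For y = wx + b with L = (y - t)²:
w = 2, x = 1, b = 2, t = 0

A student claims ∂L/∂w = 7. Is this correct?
Incorrect

y = (2)(1) + 2 = 4
∂L/∂y = 2(y - t) = 2(4 - 0) = 8
∂y/∂w = x = 1
∂L/∂w = 8 × 1 = 8

Claimed value: 7
Incorrect: The correct gradient is 8.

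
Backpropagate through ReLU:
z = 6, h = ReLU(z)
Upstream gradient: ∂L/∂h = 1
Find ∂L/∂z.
∂L/∂z = 1

h = ReLU(6) = 6
Since z > 0: ∂h/∂z = 1
∂L/∂z = ∂L/∂h · ∂h/∂z = 1 × 1 = 1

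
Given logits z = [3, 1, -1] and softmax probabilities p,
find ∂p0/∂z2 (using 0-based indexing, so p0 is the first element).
∂p0/∂z2 = -0.01376

p = softmax(z) = [0.8668, 0.1173, 0.01588]
p0 = 0.8668, p2 = 0.01588

∂p0/∂z2 = -p0 × p2 = -0.8668 × 0.01588 = -0.01376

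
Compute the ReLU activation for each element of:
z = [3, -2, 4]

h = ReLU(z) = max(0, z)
h = [3, 0, 4]

ReLU applied element-wise: max(0,3)=3, max(0,-2)=0, max(0,4)=4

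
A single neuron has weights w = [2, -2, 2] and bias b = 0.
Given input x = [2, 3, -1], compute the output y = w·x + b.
y = -4

y = (2)(2) + (-2)(3) + (2)(-1) + 0 = -4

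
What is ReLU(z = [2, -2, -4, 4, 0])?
h = [2, 0, 0, 4, 0]

ReLU applied element-wise: max(0,2)=2, max(0,-2)=0, max(0,-4)=0, max(0,4)=4, max(0,0)=0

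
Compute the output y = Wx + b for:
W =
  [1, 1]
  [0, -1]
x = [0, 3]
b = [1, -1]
y = [4, -4]

Wx = [1×0 + 1×3, 0×0 + -1×3]
   = [3, -3]
y = Wx + b = [3 + 1, -3 + -1] = [4, -4]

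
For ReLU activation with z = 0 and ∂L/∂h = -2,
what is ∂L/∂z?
∂L/∂z = 0

h = ReLU(0) = 0
At z = 0: ∂h/∂z = 0 (by convention)
∂L/∂z = ∂L/∂h · ∂h/∂z = -2 × 0 = 0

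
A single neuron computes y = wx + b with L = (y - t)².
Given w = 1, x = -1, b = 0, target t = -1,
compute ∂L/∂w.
∂L/∂w = 0

y = wx + b = (1)(-1) + 0 = -1
∂L/∂y = 2(y - t) = 2(-1 - -1) = 0
∂y/∂w = x = -1
∂L/∂w = ∂L/∂y · ∂y/∂w = 0 × -1 = 0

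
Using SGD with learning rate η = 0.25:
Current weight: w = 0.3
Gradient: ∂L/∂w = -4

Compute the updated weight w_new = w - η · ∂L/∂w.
w_new = 1.3

w_new = w - η·∂L/∂w = 0.3 - 0.25×(-4) = 0.3 - (-1) = 1.3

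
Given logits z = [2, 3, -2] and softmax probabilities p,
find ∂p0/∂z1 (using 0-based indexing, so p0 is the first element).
∂p0/∂z1 = -0.1947

p = softmax(z) = [0.2676, 0.7275, 0.004902]
p0 = 0.2676, p1 = 0.7275

∂p0/∂z1 = -p0 × p1 = -0.2676 × 0.7275 = -0.1947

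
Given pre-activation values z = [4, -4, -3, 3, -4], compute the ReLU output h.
h = [4, 0, 0, 3, 0]

ReLU applied element-wise: max(0,4)=4, max(0,-4)=0, max(0,-3)=0, max(0,3)=3, max(0,-4)=0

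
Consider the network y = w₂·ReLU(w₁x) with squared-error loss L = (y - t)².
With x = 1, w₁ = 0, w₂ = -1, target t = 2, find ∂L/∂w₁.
∂L/∂w₁ = 0

Forward pass:
z = w₁x = 0×1 = 0
h = ReLU(0) = 0
y = w₂h = -1×0 = 0

Backward pass:
∂L/∂y = 2(y - t) = 2(0 - 2) = -4
∂y/∂h = w₂ = -1
∂h/∂z = 0 (ReLU derivative)
∂z/∂w₁ = x = 1

∂L/∂w₁ = -4 × -1 × 0 × 1 = 0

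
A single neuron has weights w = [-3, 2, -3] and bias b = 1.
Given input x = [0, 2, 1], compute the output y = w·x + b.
y = 2

y = (-3)(0) + (2)(2) + (-3)(1) + 1 = 2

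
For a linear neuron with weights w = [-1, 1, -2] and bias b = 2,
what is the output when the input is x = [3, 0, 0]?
y = -1

y = (-1)(3) + (1)(0) + (-2)(0) + 2 = -1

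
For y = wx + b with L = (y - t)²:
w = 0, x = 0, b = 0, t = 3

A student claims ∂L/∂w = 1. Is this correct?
Incorrect

y = (0)(0) + 0 = 0
∂L/∂y = 2(y - t) = 2(0 - 3) = -6
∂y/∂w = x = 0
∂L/∂w = -6 × 0 = 0

Claimed value: 1
Incorrect: The correct gradient is 0.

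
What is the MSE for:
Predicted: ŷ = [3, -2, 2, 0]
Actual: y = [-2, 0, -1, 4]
MSE = 13.5

MSE = (1/4)((3--2)² + (-2-0)² + (2--1)² + (0-4)²) = (1/4)(25 + 4 + 9 + 16) = 13.5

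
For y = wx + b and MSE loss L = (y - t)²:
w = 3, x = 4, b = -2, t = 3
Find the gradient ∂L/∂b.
∂L/∂b = 14

y = wx + b = (3)(4) + -2 = 10
∂L/∂y = 2(y - t) = 2(10 - 3) = 14
∂y/∂b = 1
∂L/∂b = ∂L/∂y · ∂y/∂b = 14 × 1 = 14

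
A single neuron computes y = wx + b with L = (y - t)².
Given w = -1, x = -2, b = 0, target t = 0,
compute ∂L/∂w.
∂L/∂w = -8

y = wx + b = (-1)(-2) + 0 = 2
∂L/∂y = 2(y - t) = 2(2 - 0) = 4
∂y/∂w = x = -2
∂L/∂w = ∂L/∂y · ∂y/∂w = 4 × -2 = -8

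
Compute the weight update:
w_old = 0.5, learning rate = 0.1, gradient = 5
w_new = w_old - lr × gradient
w_new = 0

w_new = w - η·∂L/∂w = 0.5 - 0.1×(5) = 0.5 - (0.5) = 0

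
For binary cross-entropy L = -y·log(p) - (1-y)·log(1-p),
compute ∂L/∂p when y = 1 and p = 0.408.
∂L/∂p = -2.451

∂L/∂p = -y/p + (1-y)/(1-p) = -1/0.408 + 0 = -2.451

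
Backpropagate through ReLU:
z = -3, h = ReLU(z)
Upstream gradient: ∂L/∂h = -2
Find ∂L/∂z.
∂L/∂z = 0

h = ReLU(-3) = 0
Since z < 0: ∂h/∂z = 0
∂L/∂z = ∂L/∂h · ∂h/∂z = -2 × 0 = 0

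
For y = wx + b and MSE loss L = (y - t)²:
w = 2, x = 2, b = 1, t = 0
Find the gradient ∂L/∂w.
∂L/∂w = 20

y = wx + b = (2)(2) + 1 = 5
∂L/∂y = 2(y - t) = 2(5 - 0) = 10
∂y/∂w = x = 2
∂L/∂w = ∂L/∂y · ∂y/∂w = 10 × 2 = 20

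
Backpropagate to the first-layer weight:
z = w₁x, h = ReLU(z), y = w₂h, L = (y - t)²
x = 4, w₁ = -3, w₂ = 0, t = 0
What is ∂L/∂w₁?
∂L/∂w₁ = 0

Forward pass:
z = w₁x = -3×4 = -12
h = ReLU(-12) = 0
y = w₂h = 0×0 = 0

Backward pass:
∂L/∂y = 2(y - t) = 2(0 - 0) = 0
∂y/∂h = w₂ = 0
∂h/∂z = 0 (ReLU derivative)
∂z/∂w₁ = x = 4

∂L/∂w₁ = 0 × 0 × 0 × 4 = 0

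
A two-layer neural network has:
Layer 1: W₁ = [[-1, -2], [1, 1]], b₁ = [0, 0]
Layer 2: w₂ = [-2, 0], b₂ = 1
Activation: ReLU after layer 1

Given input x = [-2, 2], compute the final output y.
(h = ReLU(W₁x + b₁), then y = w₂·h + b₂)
y = 1

Layer 1 pre-activation: z₁ = [-2, 0]
After ReLU: h = [0, 0]
Layer 2 output: y = -2×0 + 0×0 + 1 = 1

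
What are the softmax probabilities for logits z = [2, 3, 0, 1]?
p = [0.2369, 0.6439, 0.0321, 0.0871]

exp(z) = [7.389, 20.09, 1, 2.718]
Sum = 31.19
p = [0.2369, 0.6439, 0.0321, 0.0871]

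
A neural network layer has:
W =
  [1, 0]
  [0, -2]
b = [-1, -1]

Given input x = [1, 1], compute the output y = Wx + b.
y = [0, -3]

Wx = [1×1 + 0×1, 0×1 + -2×1]
   = [1, -2]
y = Wx + b = [1 + -1, -2 + -1] = [0, -3]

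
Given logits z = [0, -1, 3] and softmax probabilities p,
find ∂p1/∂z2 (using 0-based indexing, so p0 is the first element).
∂p1/∂z2 = -0.01605

p = softmax(z) = [0.04661, 0.01715, 0.9362]
p1 = 0.01715, p2 = 0.9362

∂p1/∂z2 = -p1 × p2 = -0.01715 × 0.9362 = -0.01605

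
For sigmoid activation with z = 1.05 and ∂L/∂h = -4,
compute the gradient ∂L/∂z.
∂L/∂z = -0.7681

σ(1.05) = 0.7408
σ'(1.05) = σ(1.05)(1 - σ(1.05)) = 0.7408 × 0.2592 = 0.192
∂L/∂z = ∂L/∂h · σ'(z) = -4 × 0.192 = -0.7681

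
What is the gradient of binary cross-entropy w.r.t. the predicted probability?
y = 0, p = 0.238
∂L/∂p = 1.312

∂L/∂p = -y/p + (1-y)/(1-p) = 0 + 1/0.762 = 1.312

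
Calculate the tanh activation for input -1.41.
-0.8875

tanh(-1.41) = (e^(-1.41) - e^(1.41))/(e^(-1.41) + e^(1.41)) = -0.8875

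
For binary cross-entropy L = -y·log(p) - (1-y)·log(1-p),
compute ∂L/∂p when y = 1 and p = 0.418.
∂L/∂p = -2.392

∂L/∂p = -y/p + (1-y)/(1-p) = -1/0.418 + 0 = -2.392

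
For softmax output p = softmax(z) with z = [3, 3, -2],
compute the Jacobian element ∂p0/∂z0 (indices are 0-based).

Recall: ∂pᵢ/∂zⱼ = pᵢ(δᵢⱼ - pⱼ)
∂p0/∂z0 = 0.25

p = softmax(z) = [0.4983, 0.4983, 0.003358]
p0 = 0.4983

∂p0/∂z0 = p0(1 - p0) = 0.4983 × (1 - 0.4983) = 0.25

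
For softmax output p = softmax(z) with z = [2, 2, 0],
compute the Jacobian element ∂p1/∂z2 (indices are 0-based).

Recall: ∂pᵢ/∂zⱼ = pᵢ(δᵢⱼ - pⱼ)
∂p1/∂z2 = -0.02968

p = softmax(z) = [0.4683, 0.4683, 0.06338]
p1 = 0.4683, p2 = 0.06338

∂p1/∂z2 = -p1 × p2 = -0.4683 × 0.06338 = -0.02968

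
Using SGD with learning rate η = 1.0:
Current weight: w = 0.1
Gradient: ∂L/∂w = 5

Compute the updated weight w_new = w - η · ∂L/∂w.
w_new = -4.9

w_new = w - η·∂L/∂w = 0.1 - 1.0×(5) = 0.1 - (5) = -4.9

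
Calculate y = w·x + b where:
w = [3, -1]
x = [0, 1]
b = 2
y = 1

y = (3)(0) + (-1)(1) + 2 = 1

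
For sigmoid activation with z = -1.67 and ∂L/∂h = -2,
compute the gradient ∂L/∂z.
∂L/∂z = -0.2667

σ(-1.67) = 0.1584
σ'(-1.67) = σ(-1.67)(1 - σ(-1.67)) = 0.1584 × 0.8416 = 0.1333
∂L/∂z = ∂L/∂h · σ'(z) = -2 × 0.1333 = -0.2667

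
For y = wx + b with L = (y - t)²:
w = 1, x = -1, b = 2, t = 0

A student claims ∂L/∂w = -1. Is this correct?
Incorrect

y = (1)(-1) + 2 = 1
∂L/∂y = 2(y - t) = 2(1 - 0) = 2
∂y/∂w = x = -1
∂L/∂w = 2 × -1 = -2

Claimed value: -1
Incorrect: The correct gradient is -2.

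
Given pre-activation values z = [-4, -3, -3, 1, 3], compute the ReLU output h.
h = [0, 0, 0, 1, 3]

ReLU applied element-wise: max(0,-4)=0, max(0,-3)=0, max(0,-3)=0, max(0,1)=1, max(0,3)=3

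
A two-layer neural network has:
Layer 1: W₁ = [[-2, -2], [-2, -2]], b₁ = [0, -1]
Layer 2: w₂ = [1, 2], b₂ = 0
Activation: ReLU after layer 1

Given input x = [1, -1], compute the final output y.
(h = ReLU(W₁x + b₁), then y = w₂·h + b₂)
y = 0

Layer 1 pre-activation: z₁ = [0, -1]
After ReLU: h = [0, 0]
Layer 2 output: y = 1×0 + 2×0 + 0 = 0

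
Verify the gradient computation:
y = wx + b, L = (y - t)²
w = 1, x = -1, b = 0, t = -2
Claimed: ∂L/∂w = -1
Incorrect

y = (1)(-1) + 0 = -1
∂L/∂y = 2(y - t) = 2(-1 - -2) = 2
∂y/∂w = x = -1
∂L/∂w = 2 × -1 = -2

Claimed value: -1
Incorrect: The correct gradient is -2.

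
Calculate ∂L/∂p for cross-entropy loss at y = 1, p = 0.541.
∂L/∂p = -1.848

∂L/∂p = -y/p + (1-y)/(1-p) = -1/0.541 + 0 = -1.848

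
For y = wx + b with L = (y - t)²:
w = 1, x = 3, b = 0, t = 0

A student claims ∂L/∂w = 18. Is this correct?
Correct

y = (1)(3) + 0 = 3
∂L/∂y = 2(y - t) = 2(3 - 0) = 6
∂y/∂w = x = 3
∂L/∂w = 6 × 3 = 18

Claimed value: 18
Correct: The correct gradient is 18.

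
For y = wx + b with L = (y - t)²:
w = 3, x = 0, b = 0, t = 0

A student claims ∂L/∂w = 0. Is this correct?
Correct

y = (3)(0) + 0 = 0
∂L/∂y = 2(y - t) = 2(0 - 0) = 0
∂y/∂w = x = 0
∂L/∂w = 0 × 0 = 0

Claimed value: 0
Correct: The correct gradient is 0.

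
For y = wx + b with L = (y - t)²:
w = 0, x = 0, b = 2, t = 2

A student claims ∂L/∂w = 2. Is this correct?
Incorrect

y = (0)(0) + 2 = 2
∂L/∂y = 2(y - t) = 2(2 - 2) = 0
∂y/∂w = x = 0
∂L/∂w = 0 × 0 = 0

Claimed value: 2
Incorrect: The correct gradient is 0.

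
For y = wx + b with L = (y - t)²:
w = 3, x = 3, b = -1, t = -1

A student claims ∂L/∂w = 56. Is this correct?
Incorrect

y = (3)(3) + -1 = 8
∂L/∂y = 2(y - t) = 2(8 - -1) = 18
∂y/∂w = x = 3
∂L/∂w = 18 × 3 = 54

Claimed value: 56
Incorrect: The correct gradient is 54.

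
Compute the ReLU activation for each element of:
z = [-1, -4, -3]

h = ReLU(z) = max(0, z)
h = [0, 0, 0]

ReLU applied element-wise: max(0,-1)=0, max(0,-4)=0, max(0,-3)=0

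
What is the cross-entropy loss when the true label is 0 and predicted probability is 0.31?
L = 0.3711

L = -0·log(0.31) - 1·log(0.69) = -log(0.69) = 0.3711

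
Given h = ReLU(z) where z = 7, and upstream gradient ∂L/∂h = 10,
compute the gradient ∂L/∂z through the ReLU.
∂L/∂z = 10

h = ReLU(7) = 7
Since z > 0: ∂h/∂z = 1
∂L/∂z = ∂L/∂h · ∂h/∂z = 10 × 1 = 10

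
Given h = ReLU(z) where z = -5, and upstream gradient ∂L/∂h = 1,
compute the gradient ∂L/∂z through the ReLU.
∂L/∂z = 0

h = ReLU(-5) = 0
Since z < 0: ∂h/∂z = 0
∂L/∂z = ∂L/∂h · ∂h/∂z = 1 × 0 = 0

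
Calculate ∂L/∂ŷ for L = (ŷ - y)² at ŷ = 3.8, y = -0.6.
∂L/∂ŷ = 8.8

∂L/∂ŷ = 2(ŷ - y) = 2(3.8 - -0.6) = 2(4.4) = 8.8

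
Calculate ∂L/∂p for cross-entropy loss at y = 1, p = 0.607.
∂L/∂p = -1.647

∂L/∂p = -y/p + (1-y)/(1-p) = -1/0.607 + 0 = -1.647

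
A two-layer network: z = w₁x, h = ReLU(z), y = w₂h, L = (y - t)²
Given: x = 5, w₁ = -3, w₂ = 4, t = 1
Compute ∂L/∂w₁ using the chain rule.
∂L/∂w₁ = 0

Forward pass:
z = w₁x = -3×5 = -15
h = ReLU(-15) = 0
y = w₂h = 4×0 = 0

Backward pass:
∂L/∂y = 2(y - t) = 2(0 - 1) = -2
∂y/∂h = w₂ = 4
∂h/∂z = 0 (ReLU derivative)
∂z/∂w₁ = x = 5

∂L/∂w₁ = -2 × 4 × 0 × 5 = 0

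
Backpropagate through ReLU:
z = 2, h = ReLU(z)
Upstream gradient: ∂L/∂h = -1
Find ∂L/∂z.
∂L/∂z = -1

h = ReLU(2) = 2
Since z > 0: ∂h/∂z = 1
∂L/∂z = ∂L/∂h · ∂h/∂z = -1 × 1 = -1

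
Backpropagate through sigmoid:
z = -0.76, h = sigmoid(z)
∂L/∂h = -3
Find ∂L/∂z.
∂L/∂z = -0.6513

σ(-0.76) = 0.3186
σ'(-0.76) = σ(-0.76)(1 - σ(-0.76)) = 0.3186 × 0.6814 = 0.2171
∂L/∂z = ∂L/∂h · σ'(z) = -3 × 0.2171 = -0.6513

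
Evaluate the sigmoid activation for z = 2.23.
0.9029

sigmoid(2.23) = 1/(1 + e^(-2.23)) = 1/(1 + 0.1075) = 0.9029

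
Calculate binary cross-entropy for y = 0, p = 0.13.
L = 0.1393

L = -0·log(0.13) - 1·log(0.87) = -log(0.87) = 0.1393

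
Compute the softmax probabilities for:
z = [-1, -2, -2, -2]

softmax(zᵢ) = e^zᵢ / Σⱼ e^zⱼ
p = [0.4754, 0.1749, 0.1749, 0.1749]

exp(z) = [0.3679, 0.1353, 0.1353, 0.1353]
Sum = 0.7739
p = [0.4754, 0.1749, 0.1749, 0.1749]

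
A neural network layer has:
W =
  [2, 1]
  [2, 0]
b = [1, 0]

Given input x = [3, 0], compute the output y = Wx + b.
y = [7, 6]

Wx = [2×3 + 1×0, 2×3 + 0×0]
   = [6, 6]
y = Wx + b = [6 + 1, 6 + 0] = [7, 6]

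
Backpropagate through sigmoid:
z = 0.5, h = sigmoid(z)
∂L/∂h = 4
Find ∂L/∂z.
∂L/∂z = 0.94

σ(0.5) = 0.6225
σ'(0.5) = σ(0.5)(1 - σ(0.5)) = 0.6225 × 0.3775 = 0.235
∂L/∂z = ∂L/∂h · σ'(z) = 4 × 0.235 = 0.94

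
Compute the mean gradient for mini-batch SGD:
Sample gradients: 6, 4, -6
Average gradient = 1.333

Average = (1/3)(6 + 4 + -6) = 4/3 = 1.333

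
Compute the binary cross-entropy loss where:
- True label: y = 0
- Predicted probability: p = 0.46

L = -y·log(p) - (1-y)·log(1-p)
L = 0.6162

L = -0·log(0.46) - 1·log(0.54) = -log(0.54) = 0.6162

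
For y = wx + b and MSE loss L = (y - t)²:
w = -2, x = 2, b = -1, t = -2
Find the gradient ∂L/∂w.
∂L/∂w = -12

y = wx + b = (-2)(2) + -1 = -5
∂L/∂y = 2(y - t) = 2(-5 - -2) = -6
∂y/∂w = x = 2
∂L/∂w = ∂L/∂y · ∂y/∂w = -6 × 2 = -12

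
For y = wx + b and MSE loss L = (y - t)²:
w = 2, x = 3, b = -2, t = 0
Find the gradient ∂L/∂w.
∂L/∂w = 24

y = wx + b = (2)(3) + -2 = 4
∂L/∂y = 2(y - t) = 2(4 - 0) = 8
∂y/∂w = x = 3
∂L/∂w = ∂L/∂y · ∂y/∂w = 8 × 3 = 24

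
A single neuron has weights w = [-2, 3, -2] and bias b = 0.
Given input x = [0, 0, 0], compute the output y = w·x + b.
y = 0

y = (-2)(0) + (3)(0) + (-2)(0) + 0 = 0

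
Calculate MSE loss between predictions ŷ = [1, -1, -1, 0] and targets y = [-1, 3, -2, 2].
MSE = 6.25

MSE = (1/4)((1--1)² + (-1-3)² + (-1--2)² + (0-2)²) = (1/4)(4 + 16 + 1 + 4) = 6.25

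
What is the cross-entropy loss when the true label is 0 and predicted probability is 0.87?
L = 2.04

L = -0·log(0.87) - 1·log(0.13) = -log(0.13) = 2.04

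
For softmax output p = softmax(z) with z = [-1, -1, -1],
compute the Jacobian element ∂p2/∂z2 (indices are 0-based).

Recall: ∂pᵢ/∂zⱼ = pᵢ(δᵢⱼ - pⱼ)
∂p2/∂z2 = 0.2222

p = softmax(z) = [0.3333, 0.3333, 0.3333]
p2 = 0.3333

∂p2/∂z2 = p2(1 - p2) = 0.3333 × (1 - 0.3333) = 0.2222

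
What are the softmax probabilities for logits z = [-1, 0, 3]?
p = [0.0171, 0.0466, 0.9362]

exp(z) = [0.3679, 1, 20.09]
Sum = 21.45
p = [0.0171, 0.0466, 0.9362]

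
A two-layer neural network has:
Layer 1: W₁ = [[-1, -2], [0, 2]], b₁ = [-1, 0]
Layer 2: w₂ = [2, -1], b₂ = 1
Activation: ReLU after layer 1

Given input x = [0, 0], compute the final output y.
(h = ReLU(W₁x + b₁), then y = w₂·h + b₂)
y = 1

Layer 1 pre-activation: z₁ = [-1, 0]
After ReLU: h = [0, 0]
Layer 2 output: y = 2×0 + -1×0 + 1 = 1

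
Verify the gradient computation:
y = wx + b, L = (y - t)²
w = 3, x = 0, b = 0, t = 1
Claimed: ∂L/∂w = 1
Incorrect

y = (3)(0) + 0 = 0
∂L/∂y = 2(y - t) = 2(0 - 1) = -2
∂y/∂w = x = 0
∂L/∂w = -2 × 0 = 0

Claimed value: 1
Incorrect: The correct gradient is 0.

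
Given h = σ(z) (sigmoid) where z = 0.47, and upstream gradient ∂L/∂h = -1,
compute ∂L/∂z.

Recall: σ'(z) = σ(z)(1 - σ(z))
∂L/∂z = -0.2367

σ(0.47) = 0.6154
σ'(0.47) = σ(0.47)(1 - σ(0.47)) = 0.6154 × 0.3846 = 0.2367
∂L/∂z = ∂L/∂h · σ'(z) = -1 × 0.2367 = -0.2367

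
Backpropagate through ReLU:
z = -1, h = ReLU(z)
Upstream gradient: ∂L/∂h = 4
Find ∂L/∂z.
∂L/∂z = 0

h = ReLU(-1) = 0
Since z < 0: ∂h/∂z = 0
∂L/∂z = ∂L/∂h · ∂h/∂z = 4 × 0 = 0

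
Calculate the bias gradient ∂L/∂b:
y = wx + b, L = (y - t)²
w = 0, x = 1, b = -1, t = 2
∂L/∂b = -6

y = wx + b = (0)(1) + -1 = -1
∂L/∂y = 2(y - t) = 2(-1 - 2) = -6
∂y/∂b = 1
∂L/∂b = ∂L/∂y · ∂y/∂b = -6 × 1 = -6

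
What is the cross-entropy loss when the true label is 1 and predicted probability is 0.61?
L = 0.4943

L = -1·log(0.61) - 0·log(0.39) = -log(0.61) = 0.4943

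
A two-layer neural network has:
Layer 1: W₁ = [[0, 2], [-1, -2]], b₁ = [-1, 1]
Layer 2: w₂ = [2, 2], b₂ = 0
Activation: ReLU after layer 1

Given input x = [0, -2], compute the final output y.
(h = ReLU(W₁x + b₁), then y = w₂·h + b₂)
y = 10

Layer 1 pre-activation: z₁ = [-5, 5]
After ReLU: h = [0, 5]
Layer 2 output: y = 2×0 + 2×5 + 0 = 10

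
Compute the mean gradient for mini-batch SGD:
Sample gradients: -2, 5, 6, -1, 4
Average gradient = 2.4

Average = (1/5)(-2 + 5 + 6 + -1 + 4) = 12/5 = 2.4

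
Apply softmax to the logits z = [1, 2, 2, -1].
p = [0.1522, 0.4136, 0.4136, 0.0206]

exp(z) = [2.718, 7.389, 7.389, 0.3679]
Sum = 17.86
p = [0.1522, 0.4136, 0.4136, 0.0206]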